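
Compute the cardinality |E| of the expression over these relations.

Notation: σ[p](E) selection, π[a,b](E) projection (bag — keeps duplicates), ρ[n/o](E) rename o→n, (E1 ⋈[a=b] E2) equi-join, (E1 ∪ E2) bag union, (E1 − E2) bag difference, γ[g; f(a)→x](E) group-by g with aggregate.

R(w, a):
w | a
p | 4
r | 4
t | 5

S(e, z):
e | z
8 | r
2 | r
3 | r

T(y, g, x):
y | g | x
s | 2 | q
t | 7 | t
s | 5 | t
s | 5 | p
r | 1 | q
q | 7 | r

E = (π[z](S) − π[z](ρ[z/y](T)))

Row counts bottom-up:
  S → 3
  π[z](S) → 3
  T → 6
  ρ[z/y](T) → 6
  π[z](ρ[z/y](T)) → 6
  (π[z](S) − π[z](ρ[z/y](T))) → 2

|E| = 2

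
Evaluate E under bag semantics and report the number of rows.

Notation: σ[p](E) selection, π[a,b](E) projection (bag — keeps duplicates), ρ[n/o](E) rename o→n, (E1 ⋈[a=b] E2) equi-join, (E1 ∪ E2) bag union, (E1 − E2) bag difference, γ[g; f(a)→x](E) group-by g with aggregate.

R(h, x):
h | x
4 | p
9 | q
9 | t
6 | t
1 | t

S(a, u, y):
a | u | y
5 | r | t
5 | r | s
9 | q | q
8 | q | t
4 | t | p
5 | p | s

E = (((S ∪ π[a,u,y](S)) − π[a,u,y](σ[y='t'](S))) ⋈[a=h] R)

Per-node cardinality:
  S → 6
  S → 6
  π[a,u,y](S) → 6
  (S ∪ π[a,u,y](S)) → 12
  S → 6
  σ[y='t'](S) → 2
  π[a,u,y](σ[y='t'](S)) → 2
  ((S ∪ π[a,u,y](S)) − π[a,u,y](σ[y='t'](S))) → 10
  R → 5
  (((S ∪ π[a,u,y](S)) − π[a,u,y](σ[y='t'](S))) ⋈[a=h] R) → 6

|E| = 6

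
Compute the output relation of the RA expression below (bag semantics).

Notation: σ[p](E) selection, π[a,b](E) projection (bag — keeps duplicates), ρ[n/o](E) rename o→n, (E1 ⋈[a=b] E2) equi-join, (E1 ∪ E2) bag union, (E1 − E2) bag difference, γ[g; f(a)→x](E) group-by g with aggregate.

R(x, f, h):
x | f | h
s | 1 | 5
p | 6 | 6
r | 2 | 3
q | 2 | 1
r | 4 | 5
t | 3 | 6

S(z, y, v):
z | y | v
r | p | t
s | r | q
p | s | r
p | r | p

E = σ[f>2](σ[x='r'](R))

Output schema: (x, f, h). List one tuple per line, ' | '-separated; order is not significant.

Subexpression sizes:
  R → 6
  σ[x='r'](R) → 2
  σ[f>2](σ[x='r'](R)) → 1

== RESULT ==
x | f | h
r | 4 | 5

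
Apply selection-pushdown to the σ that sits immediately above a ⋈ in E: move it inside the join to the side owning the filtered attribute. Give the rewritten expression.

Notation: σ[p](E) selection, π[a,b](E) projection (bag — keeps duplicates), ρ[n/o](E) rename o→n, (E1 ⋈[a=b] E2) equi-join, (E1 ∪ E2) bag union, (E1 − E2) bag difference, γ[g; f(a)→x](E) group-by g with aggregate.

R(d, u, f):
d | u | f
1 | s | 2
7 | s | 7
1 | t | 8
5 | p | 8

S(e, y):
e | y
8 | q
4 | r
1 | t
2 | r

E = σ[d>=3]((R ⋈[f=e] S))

σ filters on d, owned by the left side.
E' = (σ[d>=3](R) ⋈[f=e] S)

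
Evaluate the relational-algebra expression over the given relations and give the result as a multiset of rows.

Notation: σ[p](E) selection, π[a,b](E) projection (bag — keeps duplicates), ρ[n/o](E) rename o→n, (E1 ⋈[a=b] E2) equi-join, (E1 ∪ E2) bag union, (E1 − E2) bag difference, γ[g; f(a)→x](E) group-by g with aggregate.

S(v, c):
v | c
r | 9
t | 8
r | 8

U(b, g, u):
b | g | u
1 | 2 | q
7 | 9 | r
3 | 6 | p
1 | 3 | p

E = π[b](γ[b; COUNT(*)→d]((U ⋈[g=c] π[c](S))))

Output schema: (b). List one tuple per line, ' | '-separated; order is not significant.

Row counts bottom-up:
  U → 4
  S → 3
  π[c](S) → 3
  (U ⋈[g=c] π[c](S)) → 1
  γ[b; COUNT(*)→d]((U ⋈[g=c] π[c](S))) → 1
  π[b](γ[b; COUNT(*)→d]((U ⋈[g=c] π[c](S)))) → 1

== RESULT ==
b
7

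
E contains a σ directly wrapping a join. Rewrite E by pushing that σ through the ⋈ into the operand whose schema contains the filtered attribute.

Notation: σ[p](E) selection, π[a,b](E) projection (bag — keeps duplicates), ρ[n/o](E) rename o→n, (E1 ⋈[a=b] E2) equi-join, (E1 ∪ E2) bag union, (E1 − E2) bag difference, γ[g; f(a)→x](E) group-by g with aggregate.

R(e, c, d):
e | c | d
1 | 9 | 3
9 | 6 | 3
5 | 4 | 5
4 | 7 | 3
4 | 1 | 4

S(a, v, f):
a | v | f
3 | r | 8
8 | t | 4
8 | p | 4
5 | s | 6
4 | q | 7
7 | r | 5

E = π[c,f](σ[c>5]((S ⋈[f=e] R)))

σ filters on c, owned by the right side.
E' = π[c,f]((S ⋈[f=e] σ[c>5](R)))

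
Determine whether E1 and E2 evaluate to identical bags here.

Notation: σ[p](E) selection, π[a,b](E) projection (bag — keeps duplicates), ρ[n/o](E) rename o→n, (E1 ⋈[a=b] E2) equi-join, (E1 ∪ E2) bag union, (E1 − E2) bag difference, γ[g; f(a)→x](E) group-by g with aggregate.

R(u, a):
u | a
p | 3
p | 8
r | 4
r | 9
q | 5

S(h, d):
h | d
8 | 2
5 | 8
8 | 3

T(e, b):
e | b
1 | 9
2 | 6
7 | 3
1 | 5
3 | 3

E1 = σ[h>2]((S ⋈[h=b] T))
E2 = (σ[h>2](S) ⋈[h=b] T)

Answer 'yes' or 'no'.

E1 row counts bottom-up:
  S → 3
  T → 5
  (S ⋈[h=b] T) → 1
  σ[h>2]((S ⋈[h=b] T)) → 1
E2 row counts bottom-up:
  S → 3
  σ[h>2](S) → 3
  T → 5
  (σ[h>2](S) ⋈[h=b] T) → 1

E1 and E2 produce the same multiset:
h | d | e | b
5 | 8 | 1 | 5

yes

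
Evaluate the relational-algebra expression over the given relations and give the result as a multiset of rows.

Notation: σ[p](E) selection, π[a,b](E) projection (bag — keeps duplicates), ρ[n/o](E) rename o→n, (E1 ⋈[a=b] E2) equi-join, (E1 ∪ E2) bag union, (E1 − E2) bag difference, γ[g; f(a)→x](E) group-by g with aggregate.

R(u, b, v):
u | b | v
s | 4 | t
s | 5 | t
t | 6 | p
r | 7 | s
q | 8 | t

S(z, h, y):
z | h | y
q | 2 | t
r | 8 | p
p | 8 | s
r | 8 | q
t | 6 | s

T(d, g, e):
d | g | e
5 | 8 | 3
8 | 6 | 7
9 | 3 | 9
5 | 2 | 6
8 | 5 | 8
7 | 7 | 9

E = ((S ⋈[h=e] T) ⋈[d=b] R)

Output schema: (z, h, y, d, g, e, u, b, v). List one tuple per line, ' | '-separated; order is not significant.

Subexpression sizes:
  S → 5
  T → 6
  (S ⋈[h=e] T) → 4
  R → 5
  ((S ⋈[h=e] T) ⋈[d=b] R) → 4

== RESULT ==
z | h | y | d | g | e | u | b | v
p | 8 | s | 8 | 5 | 8 | q | 8 | t
r | 8 | p | 8 | 5 | 8 | q | 8 | t
r | 8 | q | 8 | 5 | 8 | q | 8 | t
t | 6 | s | 5 | 2 | 6 | s | 5 | t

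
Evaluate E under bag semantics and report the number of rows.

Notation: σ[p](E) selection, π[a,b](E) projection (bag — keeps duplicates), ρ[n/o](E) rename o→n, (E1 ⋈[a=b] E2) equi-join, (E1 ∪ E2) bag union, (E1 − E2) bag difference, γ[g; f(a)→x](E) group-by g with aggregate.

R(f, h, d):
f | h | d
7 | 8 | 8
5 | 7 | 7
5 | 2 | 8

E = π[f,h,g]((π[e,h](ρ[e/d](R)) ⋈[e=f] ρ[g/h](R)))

Subexpression sizes:
  R → 3
  ρ[e/d](R) → 3
  π[e,h](ρ[e/d](R)) → 3
  R → 3
  ρ[g/h](R) → 3
  (π[e,h](ρ[e/d](R)) ⋈[e=f] ρ[g/h](R)) → 1
  π[f,h,g]((π[e,h](ρ[e/d](R)) ⋈[e=f] ρ[g/h](R))) → 1

|E| = 1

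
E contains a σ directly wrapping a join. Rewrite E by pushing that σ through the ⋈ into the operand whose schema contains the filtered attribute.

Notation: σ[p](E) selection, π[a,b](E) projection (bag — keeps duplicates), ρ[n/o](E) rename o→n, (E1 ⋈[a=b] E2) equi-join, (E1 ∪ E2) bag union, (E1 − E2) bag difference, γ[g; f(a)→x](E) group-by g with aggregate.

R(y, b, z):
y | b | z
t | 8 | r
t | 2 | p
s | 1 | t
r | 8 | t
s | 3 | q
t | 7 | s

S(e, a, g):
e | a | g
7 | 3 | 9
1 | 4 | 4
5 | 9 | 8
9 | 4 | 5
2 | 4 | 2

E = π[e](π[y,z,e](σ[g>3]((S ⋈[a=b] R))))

σ filters on g, owned by the left side.
E' = π[e](π[y,z,e]((σ[g>3](S) ⋈[a=b] R)))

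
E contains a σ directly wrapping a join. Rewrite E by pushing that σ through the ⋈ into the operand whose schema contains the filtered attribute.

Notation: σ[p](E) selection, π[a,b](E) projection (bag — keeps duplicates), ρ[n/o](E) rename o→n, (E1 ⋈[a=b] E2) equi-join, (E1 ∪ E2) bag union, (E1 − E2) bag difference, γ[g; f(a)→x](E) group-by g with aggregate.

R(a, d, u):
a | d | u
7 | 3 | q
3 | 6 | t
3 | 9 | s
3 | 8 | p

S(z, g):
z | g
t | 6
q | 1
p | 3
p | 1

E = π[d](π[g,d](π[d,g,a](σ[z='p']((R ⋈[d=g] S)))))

σ filters on z, owned by the right side.
E' = π[d](π[g,d](π[d,g,a]((R ⋈[d=g] σ[z='p'](S)))))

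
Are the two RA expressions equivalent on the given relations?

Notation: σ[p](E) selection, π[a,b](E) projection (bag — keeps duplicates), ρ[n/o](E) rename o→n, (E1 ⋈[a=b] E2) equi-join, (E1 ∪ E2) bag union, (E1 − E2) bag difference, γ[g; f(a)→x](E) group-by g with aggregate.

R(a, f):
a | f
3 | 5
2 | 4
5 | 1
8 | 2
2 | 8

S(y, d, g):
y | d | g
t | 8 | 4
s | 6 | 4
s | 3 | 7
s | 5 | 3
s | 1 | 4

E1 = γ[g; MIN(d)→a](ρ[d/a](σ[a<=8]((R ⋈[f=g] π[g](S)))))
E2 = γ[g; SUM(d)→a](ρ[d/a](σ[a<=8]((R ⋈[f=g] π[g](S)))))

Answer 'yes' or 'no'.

E1 row counts bottom-up:
  R → 5
  S → 5
  π[g](S) → 5
  (R ⋈[f=g] π[g](S)) → 3
  σ[a<=8]((R ⋈[f=g] π[g](S))) → 3
  ρ[d/a](σ[a<=8]((R ⋈[f=g] π[g](S)))) → 3
  γ[g; MIN(d)→a](ρ[d/a](σ[a<=8]((R ⋈[f=g] π[g](S))))) → 1
E2 row counts bottom-up:
  R → 5
  S → 5
  π[g](S) → 5
  (R ⋈[f=g] π[g](S)) → 3
  σ[a<=8]((R ⋈[f=g] π[g](S))) → 3
  ρ[d/a](σ[a<=8]((R ⋈[f=g] π[g](S)))) → 3
  γ[g; SUM(d)→a](ρ[d/a](σ[a<=8]((R ⋈[f=g] π[g](S))))) → 1

E1 result:
g | a
4 | 2
E2 result:
g | a
4 | 6
Witness: (4, 6) appears 0× in E1 but 1× in E2.

no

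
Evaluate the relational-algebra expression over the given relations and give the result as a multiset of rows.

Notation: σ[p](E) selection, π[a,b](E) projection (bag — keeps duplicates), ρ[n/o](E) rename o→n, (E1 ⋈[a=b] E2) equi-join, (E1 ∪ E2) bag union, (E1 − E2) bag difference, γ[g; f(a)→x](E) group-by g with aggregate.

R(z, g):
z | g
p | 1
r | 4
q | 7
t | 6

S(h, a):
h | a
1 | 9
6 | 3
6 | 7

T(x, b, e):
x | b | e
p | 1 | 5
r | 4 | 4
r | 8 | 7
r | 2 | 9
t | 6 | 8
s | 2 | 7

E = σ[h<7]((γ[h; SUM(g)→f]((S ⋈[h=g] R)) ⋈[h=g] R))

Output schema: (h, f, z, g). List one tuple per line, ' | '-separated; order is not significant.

Row counts bottom-up:
  S → 3
  R → 4
  (S ⋈[h=g] R) → 3
  γ[h; SUM(g)→f]((S ⋈[h=g] R)) → 2
  R → 4
  (γ[h; SUM(g)→f]((S ⋈[h=g] R)) ⋈[h=g] R) → 2
  σ[h<7]((γ[h; SUM(g)→f]((S ⋈[h=g] R)) ⋈[h=g] R)) → 2

== RESULT ==
h | f | z | g
1 | 1 | p | 1
6 | 12 | t | 6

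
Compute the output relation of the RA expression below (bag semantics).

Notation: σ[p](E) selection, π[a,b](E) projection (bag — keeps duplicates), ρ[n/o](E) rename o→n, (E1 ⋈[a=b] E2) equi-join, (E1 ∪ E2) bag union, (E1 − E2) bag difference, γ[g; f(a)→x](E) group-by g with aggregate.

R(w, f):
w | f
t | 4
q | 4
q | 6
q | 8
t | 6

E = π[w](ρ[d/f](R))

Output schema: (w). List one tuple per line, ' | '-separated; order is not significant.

Row counts bottom-up:
  R → 5
  ρ[d/f](R) → 5
  π[w](ρ[d/f](R)) → 5

== RESULT ==
w
q
q
q
t
t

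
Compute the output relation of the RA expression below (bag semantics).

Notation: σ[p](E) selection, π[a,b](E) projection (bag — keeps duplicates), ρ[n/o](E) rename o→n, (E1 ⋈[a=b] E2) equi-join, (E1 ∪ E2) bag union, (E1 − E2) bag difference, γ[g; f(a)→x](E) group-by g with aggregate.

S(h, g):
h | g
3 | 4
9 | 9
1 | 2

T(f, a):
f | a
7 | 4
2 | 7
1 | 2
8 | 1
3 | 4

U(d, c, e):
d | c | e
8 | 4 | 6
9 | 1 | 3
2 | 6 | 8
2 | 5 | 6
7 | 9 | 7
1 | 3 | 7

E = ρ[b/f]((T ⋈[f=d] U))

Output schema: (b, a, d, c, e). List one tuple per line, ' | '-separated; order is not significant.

Row counts bottom-up:
  T → 5
  U → 6
  (T ⋈[f=d] U) → 5
  ρ[b/f]((T ⋈[f=d] U)) → 5

== RESULT ==
b | a | d | c | e
1 | 2 | 1 | 3 | 7
2 | 7 | 2 | 5 | 6
2 | 7 | 2 | 6 | 8
7 | 4 | 7 | 9 | 7
8 | 1 | 8 | 4 | 6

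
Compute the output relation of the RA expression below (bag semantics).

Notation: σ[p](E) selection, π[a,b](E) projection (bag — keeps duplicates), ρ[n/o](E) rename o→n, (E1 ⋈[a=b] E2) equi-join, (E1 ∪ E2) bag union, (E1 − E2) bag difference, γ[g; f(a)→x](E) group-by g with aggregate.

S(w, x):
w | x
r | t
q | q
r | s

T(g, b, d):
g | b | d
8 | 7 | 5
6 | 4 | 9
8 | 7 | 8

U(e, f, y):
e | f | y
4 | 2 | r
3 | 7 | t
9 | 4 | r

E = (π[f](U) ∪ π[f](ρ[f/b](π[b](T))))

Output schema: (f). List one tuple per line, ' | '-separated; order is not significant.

Per-node cardinality:
  U → 3
  π[f](U) → 3
  T → 3
  π[b](T) → 3
  ρ[f/b](π[b](T)) → 3
  π[f](ρ[f/b](π[b](T))) → 3
  (π[f](U) ∪ π[f](ρ[f/b](π[b](T)))) → 6

== RESULT ==
f
2
4
4
7
7
7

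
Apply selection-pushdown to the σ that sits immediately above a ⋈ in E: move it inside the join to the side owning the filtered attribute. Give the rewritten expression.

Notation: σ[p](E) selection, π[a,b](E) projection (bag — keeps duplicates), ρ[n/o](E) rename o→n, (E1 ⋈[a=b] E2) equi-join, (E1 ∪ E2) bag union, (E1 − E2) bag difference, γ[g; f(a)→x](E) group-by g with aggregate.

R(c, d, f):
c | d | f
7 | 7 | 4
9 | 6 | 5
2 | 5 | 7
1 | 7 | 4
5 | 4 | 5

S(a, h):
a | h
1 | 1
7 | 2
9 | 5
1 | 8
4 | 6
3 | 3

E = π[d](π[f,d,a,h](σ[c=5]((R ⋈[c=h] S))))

σ filters on c, owned by the left side.
E' = π[d](π[f,d,a,h]((σ[c=5](R) ⋈[c=h] S)))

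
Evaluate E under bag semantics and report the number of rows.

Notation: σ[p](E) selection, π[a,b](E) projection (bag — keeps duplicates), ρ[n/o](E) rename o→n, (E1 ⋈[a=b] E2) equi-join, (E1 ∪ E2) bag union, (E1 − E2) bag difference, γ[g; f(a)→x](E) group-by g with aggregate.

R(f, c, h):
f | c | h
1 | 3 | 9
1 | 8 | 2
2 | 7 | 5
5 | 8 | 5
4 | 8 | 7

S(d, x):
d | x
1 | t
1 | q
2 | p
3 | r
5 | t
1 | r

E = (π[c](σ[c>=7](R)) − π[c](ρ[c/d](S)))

Per-node cardinality:
  R → 5
  σ[c>=7](R) → 4
  π[c](σ[c>=7](R)) → 4
  S → 6
  ρ[c/d](S) → 6
  π[c](ρ[c/d](S)) → 6
  (π[c](σ[c>=7](R)) − π[c](ρ[c/d](S))) → 4

|E| = 4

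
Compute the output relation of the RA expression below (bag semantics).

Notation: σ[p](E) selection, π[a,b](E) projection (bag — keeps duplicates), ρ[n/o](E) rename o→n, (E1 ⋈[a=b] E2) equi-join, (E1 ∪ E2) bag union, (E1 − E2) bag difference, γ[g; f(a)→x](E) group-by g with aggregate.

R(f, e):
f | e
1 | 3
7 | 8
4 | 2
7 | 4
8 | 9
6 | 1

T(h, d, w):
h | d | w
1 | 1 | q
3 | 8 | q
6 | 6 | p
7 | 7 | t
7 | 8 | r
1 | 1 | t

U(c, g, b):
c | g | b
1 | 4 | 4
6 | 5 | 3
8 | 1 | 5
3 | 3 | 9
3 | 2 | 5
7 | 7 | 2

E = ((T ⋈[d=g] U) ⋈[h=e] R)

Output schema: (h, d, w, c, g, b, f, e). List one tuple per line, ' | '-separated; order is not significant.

Per-node cardinality:
  T → 6
  U → 6
  (T ⋈[d=g] U) → 3
  R → 6
  ((T ⋈[d=g] U) ⋈[h=e] R) → 2

== RESULT ==
h | d | w | c | g | b | f | e
1 | 1 | q | 8 | 1 | 5 | 6 | 1
1 | 1 | t | 8 | 1 | 5 | 6 | 1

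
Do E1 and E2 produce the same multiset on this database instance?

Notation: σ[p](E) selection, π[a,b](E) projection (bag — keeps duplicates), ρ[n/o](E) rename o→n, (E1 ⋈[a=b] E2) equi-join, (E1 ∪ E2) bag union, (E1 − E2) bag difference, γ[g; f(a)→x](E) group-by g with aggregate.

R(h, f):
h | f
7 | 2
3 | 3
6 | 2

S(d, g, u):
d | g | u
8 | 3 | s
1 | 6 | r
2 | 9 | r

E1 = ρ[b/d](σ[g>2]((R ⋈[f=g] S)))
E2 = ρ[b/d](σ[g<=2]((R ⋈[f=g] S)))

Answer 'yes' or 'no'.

E1 stepwise |·|:
  R → 3
  S → 3
  (R ⋈[f=g] S) → 1
  σ[g>2]((R ⋈[f=g] S)) → 1
  ρ[b/d](σ[g>2]((R ⋈[f=g] S))) → 1
E2 stepwise |·|:
  R → 3
  S → 3
  (R ⋈[f=g] S) → 1
  σ[g<=2]((R ⋈[f=g] S)) → 0
  ρ[b/d](σ[g<=2]((R ⋈[f=g] S))) → 0

E1 result:
h | f | b | g | u
3 | 3 | 8 | 3 | s
E2 result:
h | f | b | g | u
(0 rows)
Witness: (3, 3, 8, 3, 's') appears 1× in E1 but 0× in E2.

no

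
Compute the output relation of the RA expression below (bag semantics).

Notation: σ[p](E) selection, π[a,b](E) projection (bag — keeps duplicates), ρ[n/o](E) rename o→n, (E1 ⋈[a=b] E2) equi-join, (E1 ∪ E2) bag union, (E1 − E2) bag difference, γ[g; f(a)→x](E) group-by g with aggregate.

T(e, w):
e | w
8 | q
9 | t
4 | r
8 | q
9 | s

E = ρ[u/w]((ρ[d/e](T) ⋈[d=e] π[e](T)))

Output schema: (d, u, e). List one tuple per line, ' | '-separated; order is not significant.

Per-node cardinality:
  T → 5
  ρ[d/e](T) → 5
  T → 5
  π[e](T) → 5
  (ρ[d/e](T) ⋈[d=e] π[e](T)) → 9
  ρ[u/w]((ρ[d/e](T) ⋈[d=e] π[e](T))) → 9

== RESULT ==
d | u | e
4 | r | 4
8 | q | 8
8 | q | 8
8 | q | 8
8 | q | 8
9 | s | 9
9 | s | 9
9 | t | 9
9 | t | 9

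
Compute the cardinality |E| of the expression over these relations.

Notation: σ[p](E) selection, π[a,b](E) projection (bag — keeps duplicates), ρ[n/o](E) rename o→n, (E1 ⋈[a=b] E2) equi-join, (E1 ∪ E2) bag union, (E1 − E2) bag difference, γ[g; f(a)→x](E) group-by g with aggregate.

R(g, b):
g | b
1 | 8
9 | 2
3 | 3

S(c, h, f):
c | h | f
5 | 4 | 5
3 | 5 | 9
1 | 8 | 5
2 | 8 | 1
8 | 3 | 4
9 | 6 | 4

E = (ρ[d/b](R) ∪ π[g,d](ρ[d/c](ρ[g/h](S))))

Subexpression sizes:
  R → 3
  ρ[d/b](R) → 3
  S → 6
  ρ[g/h](S) → 6
  ρ[d/c](ρ[g/h](S)) → 6
  π[g,d](ρ[d/c](ρ[g/h](S))) → 6
  (ρ[d/b](R) ∪ π[g,d](ρ[d/c](ρ[g/h](S)))) → 9

|E| = 9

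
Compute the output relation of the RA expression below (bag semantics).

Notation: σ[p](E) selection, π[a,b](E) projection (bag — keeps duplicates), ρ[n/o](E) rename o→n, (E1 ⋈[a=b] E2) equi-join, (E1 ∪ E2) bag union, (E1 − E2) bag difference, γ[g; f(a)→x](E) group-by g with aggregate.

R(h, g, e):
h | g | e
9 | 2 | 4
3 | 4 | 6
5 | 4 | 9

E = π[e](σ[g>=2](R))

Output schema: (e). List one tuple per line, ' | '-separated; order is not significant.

Subexpression sizes:
  R → 3
  σ[g>=2](R) → 3
  π[e](σ[g>=2](R)) → 3

== RESULT ==
e
4
6
9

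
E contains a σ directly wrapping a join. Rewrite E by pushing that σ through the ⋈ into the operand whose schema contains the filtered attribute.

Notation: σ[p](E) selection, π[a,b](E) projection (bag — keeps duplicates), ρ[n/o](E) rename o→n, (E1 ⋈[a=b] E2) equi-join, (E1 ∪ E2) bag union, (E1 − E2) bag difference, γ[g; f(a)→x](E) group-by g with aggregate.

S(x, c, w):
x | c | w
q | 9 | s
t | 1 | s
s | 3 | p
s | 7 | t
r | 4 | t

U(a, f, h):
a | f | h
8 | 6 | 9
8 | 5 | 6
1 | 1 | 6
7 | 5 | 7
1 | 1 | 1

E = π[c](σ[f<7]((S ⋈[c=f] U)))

σ filters on f, owned by the right side.
E' = π[c]((S ⋈[c=f] σ[f<7](U)))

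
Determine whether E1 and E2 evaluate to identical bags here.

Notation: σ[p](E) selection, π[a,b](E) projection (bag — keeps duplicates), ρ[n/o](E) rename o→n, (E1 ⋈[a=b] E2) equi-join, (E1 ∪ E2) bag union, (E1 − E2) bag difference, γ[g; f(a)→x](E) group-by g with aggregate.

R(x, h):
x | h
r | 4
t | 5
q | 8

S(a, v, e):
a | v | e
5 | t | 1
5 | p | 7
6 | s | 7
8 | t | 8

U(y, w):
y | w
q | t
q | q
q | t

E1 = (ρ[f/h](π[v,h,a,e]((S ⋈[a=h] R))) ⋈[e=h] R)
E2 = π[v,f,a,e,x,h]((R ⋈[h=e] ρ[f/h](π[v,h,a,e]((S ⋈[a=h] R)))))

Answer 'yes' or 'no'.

E1 stepwise |·|:
  S → 4
  R → 3
  (S ⋈[a=h] R) → 3
  π[v,h,a,e]((S ⋈[a=h] R)) → 3
  ρ[f/h](π[v,h,a,e]((S ⋈[a=h] R))) → 3
  R → 3
  (ρ[f/h](π[v,h,a,e]((S ⋈[a=h] R))) ⋈[e=h] R) → 1
E2 stepwise |·|:
  R → 3
  S → 4
  R → 3
  (S ⋈[a=h] R) → 3
  π[v,h,a,e]((S ⋈[a=h] R)) → 3
  ρ[f/h](π[v,h,a,e]((S ⋈[a=h] R))) → 3
  (R ⋈[h=e] ρ[f/h](π[v,h,a,e]((S ⋈[a=h] R)))) → 1
  π[v,f,a,e,x,h]((R ⋈[h=e] ρ[f/h](π[v,h,a,e]((S ⋈[a=h] R))))) → 1

E1 and E2 produce the same multiset:
v | f | a | e | x | h
t | 8 | 8 | 8 | q | 8

yes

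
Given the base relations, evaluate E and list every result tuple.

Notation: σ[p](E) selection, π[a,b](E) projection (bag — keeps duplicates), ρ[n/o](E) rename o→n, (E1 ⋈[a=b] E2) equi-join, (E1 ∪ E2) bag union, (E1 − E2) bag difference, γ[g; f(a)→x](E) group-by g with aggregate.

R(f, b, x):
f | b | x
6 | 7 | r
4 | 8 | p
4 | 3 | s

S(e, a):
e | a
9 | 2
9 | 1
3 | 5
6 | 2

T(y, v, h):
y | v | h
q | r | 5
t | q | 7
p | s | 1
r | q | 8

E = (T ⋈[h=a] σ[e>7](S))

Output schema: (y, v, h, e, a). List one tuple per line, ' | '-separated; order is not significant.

Subexpression sizes:
  T → 4
  S → 4
  σ[e>7](S) → 2
  (T ⋈[h=a] σ[e>7](S)) → 1

== RESULT ==
y | v | h | e | a
p | s | 1 | 9 | 1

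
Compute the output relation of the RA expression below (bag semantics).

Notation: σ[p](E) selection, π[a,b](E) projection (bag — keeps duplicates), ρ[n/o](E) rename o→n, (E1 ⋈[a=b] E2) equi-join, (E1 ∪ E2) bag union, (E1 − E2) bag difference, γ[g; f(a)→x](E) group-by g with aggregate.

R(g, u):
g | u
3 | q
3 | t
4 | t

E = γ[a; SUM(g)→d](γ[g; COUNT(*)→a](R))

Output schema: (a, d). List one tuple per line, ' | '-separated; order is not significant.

Row counts bottom-up:
  R → 3
  γ[g; COUNT(*)→a](R) → 2
  γ[a; SUM(g)→d](γ[g; COUNT(*)→a](R)) → 2

== RESULT ==
a | d
1 | 4
2 | 3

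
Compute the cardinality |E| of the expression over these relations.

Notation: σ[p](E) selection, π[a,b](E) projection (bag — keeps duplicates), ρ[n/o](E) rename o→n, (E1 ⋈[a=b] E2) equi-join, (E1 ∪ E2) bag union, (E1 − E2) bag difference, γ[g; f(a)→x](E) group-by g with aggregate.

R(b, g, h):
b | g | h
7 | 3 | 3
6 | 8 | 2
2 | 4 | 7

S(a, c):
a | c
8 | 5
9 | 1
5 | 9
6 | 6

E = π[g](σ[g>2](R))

Subexpression sizes:
  R → 3
  σ[g>2](R) → 3
  π[g](σ[g>2](R)) → 3

|E| = 3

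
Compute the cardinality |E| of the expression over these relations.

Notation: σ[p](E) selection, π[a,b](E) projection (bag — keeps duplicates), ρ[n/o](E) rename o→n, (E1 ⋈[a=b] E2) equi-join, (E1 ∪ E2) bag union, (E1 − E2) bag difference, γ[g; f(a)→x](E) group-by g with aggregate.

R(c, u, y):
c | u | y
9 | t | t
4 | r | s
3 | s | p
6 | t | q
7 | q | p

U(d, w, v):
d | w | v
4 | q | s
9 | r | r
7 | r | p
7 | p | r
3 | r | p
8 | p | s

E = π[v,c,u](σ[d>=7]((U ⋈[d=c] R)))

Row counts bottom-up:
  U → 6
  R → 5
  (U ⋈[d=c] R) → 5
  σ[d>=7]((U ⋈[d=c] R)) → 3
  π[v,c,u](σ[d>=7]((U ⋈[d=c] R))) → 3

|E| = 3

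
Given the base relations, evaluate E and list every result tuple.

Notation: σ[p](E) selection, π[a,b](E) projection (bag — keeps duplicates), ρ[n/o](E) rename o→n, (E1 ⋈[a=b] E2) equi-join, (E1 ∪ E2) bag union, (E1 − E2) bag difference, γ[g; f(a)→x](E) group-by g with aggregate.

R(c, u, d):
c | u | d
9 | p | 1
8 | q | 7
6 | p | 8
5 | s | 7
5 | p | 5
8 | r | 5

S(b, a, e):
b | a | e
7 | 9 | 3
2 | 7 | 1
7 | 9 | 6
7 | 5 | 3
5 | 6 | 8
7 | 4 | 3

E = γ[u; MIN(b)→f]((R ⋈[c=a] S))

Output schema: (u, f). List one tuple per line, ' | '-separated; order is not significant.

Row counts bottom-up:
  R → 6
  S → 6
  (R ⋈[c=a] S) → 5
  γ[u; MIN(b)→f]((R ⋈[c=a] S)) → 2

== RESULT ==
u | f
p | 5
s | 7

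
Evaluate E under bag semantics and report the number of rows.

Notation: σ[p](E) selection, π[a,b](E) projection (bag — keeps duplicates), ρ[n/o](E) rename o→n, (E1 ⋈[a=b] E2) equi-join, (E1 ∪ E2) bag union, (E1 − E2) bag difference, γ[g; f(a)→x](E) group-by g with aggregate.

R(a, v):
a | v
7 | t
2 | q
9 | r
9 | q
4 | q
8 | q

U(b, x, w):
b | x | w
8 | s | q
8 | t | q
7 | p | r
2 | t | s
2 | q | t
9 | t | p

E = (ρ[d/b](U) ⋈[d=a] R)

Per-node cardinality:
  U → 6
  ρ[d/b](U) → 6
  R → 6
  (ρ[d/b](U) ⋈[d=a] R) → 7

|E| = 7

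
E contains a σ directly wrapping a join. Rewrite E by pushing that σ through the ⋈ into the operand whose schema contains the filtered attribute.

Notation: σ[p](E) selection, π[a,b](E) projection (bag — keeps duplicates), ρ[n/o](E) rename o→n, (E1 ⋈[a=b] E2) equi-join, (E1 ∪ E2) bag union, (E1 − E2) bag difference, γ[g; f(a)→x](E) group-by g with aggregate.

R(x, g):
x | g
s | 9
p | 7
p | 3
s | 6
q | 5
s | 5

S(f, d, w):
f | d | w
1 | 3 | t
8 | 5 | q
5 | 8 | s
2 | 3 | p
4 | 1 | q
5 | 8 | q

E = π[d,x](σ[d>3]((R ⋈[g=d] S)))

σ filters on d, owned by the right side.
E' = π[d,x]((R ⋈[g=d] σ[d>3](S)))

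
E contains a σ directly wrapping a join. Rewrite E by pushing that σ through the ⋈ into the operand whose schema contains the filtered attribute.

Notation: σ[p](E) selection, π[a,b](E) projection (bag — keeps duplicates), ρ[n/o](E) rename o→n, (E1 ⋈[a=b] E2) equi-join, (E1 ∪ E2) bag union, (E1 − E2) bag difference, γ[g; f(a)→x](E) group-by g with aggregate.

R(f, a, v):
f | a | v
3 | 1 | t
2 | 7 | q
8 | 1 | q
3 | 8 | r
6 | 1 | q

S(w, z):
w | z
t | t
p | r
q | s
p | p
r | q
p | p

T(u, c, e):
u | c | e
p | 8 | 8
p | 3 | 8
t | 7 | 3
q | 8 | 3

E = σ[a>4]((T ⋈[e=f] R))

σ filters on a, owned by the right side.
E' = (T ⋈[e=f] σ[a>4](R))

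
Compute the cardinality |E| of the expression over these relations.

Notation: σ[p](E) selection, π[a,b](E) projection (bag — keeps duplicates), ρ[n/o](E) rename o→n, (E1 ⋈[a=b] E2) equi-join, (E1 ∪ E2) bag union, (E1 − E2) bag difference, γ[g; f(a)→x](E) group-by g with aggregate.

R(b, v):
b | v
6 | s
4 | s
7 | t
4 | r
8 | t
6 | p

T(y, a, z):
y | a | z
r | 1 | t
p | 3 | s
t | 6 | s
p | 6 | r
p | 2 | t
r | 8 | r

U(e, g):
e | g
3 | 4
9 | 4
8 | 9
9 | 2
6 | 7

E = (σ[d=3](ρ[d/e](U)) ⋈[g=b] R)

Row counts bottom-up:
  U → 5
  ρ[d/e](U) → 5
  σ[d=3](ρ[d/e](U)) → 1
  R → 6
  (σ[d=3](ρ[d/e](U)) ⋈[g=b] R) → 2

|E| = 2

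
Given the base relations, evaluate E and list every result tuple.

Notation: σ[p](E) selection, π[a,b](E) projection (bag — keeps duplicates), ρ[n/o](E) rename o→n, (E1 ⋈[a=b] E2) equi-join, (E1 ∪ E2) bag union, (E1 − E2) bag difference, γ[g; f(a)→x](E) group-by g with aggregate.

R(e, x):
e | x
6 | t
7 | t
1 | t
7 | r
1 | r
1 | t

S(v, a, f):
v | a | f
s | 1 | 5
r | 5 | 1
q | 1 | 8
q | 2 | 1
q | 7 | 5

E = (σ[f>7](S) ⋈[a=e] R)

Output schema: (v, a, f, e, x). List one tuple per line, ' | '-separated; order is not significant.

Stepwise |·|:
  S → 5
  σ[f>7](S) → 1
  R → 6
  (σ[f>7](S) ⋈[a=e] R) → 3

== RESULT ==
v | a | f | e | x
q | 1 | 8 | 1 | r
q | 1 | 8 | 1 | t
q | 1 | 8 | 1 | t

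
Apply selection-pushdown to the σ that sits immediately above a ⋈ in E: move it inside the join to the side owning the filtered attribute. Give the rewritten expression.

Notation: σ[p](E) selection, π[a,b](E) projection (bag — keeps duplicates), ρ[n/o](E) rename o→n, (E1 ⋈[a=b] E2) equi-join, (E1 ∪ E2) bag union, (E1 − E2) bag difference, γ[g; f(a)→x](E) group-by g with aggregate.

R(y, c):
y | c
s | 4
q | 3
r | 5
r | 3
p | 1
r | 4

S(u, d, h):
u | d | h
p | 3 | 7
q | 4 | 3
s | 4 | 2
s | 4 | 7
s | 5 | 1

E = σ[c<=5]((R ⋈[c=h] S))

σ filters on c, owned by the left side.
E' = (σ[c<=5](R) ⋈[c=h] S)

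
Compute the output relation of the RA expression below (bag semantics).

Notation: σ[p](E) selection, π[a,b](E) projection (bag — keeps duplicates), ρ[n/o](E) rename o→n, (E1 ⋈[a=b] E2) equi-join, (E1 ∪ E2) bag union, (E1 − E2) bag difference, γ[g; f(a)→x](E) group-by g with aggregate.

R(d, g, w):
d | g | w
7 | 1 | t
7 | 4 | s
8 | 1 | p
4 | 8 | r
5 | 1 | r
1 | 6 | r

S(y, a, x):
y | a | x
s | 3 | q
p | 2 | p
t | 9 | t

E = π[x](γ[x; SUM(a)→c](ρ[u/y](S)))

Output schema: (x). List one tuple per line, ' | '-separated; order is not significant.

Stepwise |·|:
  S → 3
  ρ[u/y](S) → 3
  γ[x; SUM(a)→c](ρ[u/y](S)) → 3
  π[x](γ[x; SUM(a)→c](ρ[u/y](S))) → 3

== RESULT ==
x
p
q
t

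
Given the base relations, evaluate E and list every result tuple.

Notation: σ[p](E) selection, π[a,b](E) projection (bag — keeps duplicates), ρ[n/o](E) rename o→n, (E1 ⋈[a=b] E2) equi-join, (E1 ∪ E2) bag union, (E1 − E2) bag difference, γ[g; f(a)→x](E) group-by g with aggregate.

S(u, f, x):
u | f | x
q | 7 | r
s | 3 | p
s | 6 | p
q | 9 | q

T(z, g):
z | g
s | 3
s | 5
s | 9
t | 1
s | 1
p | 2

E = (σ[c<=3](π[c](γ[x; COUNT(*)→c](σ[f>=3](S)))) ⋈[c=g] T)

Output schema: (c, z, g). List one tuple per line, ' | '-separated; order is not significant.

Subexpression sizes:
  S → 4
  σ[f>=3](S) → 4
  γ[x; COUNT(*)→c](σ[f>=3](S)) → 3
  π[c](γ[x; COUNT(*)→c](σ[f>=3](S))) → 3
  σ[c<=3](π[c](γ[x; COUNT(*)→c](σ[f>=3](S)))) → 3
  T → 6
  (σ[c<=3](π[c](γ[x; COUNT(*)→c](σ[f>=3](S)))) ⋈[c=g] T) → 5

== RESULT ==
c | z | g
1 | s | 1
1 | s | 1
1 | t | 1
1 | t | 1
2 | p | 2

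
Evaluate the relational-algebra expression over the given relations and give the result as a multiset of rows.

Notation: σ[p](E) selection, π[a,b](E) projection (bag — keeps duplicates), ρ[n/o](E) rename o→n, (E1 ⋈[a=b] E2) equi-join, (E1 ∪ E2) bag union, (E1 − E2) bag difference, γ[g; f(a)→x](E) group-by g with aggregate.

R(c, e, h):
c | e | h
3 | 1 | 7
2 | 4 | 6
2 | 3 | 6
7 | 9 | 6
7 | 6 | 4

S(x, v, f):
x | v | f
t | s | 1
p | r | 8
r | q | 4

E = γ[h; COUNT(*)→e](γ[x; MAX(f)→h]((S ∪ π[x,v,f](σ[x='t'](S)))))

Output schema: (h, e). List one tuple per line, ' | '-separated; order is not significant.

Stepwise |·|:
  S → 3
  S → 3
  σ[x='t'](S) → 1
  π[x,v,f](σ[x='t'](S)) → 1
  (S ∪ π[x,v,f](σ[x='t'](S))) → 4
  γ[x; MAX(f)→h]((S ∪ π[x,v,f](σ[x='t'](S)))) → 3
  γ[h; COUNT(*)→e](γ[x; MAX(f)→h]((S ∪ π[x,v,f](σ[x='t'](S))))) → 3

== RESULT ==
h | e
1 | 1
4 | 1
8 | 1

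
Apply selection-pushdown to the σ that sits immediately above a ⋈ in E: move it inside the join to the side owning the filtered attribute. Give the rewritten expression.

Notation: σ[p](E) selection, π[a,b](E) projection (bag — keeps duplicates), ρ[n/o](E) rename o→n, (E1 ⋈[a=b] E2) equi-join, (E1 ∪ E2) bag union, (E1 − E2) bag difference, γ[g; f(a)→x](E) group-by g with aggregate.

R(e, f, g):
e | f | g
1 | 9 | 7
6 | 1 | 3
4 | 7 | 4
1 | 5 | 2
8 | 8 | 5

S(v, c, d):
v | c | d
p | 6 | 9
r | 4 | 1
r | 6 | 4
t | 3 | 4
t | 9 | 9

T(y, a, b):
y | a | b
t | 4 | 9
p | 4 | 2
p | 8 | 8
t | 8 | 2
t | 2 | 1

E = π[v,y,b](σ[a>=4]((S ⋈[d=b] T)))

σ filters on a, owned by the right side.
E' = π[v,y,b]((S ⋈[d=b] σ[a>=4](T)))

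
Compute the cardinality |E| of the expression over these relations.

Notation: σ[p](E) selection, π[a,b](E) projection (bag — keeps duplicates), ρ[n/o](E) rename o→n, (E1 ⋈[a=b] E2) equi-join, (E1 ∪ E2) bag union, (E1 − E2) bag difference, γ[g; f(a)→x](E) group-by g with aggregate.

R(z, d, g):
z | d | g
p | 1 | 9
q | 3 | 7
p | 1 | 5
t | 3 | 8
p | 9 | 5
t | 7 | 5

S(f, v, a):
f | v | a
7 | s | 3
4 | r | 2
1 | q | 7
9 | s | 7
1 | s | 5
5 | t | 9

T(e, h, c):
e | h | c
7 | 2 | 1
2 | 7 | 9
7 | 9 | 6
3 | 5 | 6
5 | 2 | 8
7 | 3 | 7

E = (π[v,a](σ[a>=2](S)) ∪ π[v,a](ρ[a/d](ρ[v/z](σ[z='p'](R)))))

Per-node cardinality:
  S → 6
  σ[a>=2](S) → 6
  π[v,a](σ[a>=2](S)) → 6
  R → 6
  σ[z='p'](R) → 3
  ρ[v/z](σ[z='p'](R)) → 3
  ρ[a/d](ρ[v/z](σ[z='p'](R))) → 3
  π[v,a](ρ[a/d](ρ[v/z](σ[z='p'](R)))) → 3
  (π[v,a](σ[a>=2](S)) ∪ π[v,a](ρ[a/d](ρ[v/z](σ[z='p'](R))))) → 9

|E| = 9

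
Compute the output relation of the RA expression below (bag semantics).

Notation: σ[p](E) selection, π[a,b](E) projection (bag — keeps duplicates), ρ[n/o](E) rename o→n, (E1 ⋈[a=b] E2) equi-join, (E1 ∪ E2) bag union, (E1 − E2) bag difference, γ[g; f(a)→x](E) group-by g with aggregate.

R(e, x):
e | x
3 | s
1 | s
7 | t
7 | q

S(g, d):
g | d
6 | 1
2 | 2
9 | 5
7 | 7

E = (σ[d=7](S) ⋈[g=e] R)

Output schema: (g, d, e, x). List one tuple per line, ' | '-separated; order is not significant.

Subexpression sizes:
  S → 4
  σ[d=7](S) → 1
  R → 4
  (σ[d=7](S) ⋈[g=e] R) → 2

== RESULT ==
g | d | e | x
7 | 7 | 7 | q
7 | 7 | 7 | t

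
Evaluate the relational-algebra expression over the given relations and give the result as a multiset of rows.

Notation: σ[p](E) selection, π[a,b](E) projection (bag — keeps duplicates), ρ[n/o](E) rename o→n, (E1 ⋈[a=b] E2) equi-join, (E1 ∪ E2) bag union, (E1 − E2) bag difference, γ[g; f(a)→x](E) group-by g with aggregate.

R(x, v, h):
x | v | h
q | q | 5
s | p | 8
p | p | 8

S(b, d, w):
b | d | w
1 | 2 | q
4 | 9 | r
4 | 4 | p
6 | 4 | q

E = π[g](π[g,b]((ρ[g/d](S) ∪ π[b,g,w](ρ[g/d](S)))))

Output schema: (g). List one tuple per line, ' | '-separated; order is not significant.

Stepwise |·|:
  S → 4
  ρ[g/d](S) → 4
  S → 4
  ρ[g/d](S) → 4
  π[b,g,w](ρ[g/d](S)) → 4
  (ρ[g/d](S) ∪ π[b,g,w](ρ[g/d](S))) → 8
  π[g,b]((ρ[g/d](S) ∪ π[b,g,w](ρ[g/d](S)))) → 8
  π[g](π[g,b]((ρ[g/d](S) ∪ π[b,g,w](ρ[g/d](S))))) → 8

== RESULT ==
g
2
2
4
4
4
4
9
9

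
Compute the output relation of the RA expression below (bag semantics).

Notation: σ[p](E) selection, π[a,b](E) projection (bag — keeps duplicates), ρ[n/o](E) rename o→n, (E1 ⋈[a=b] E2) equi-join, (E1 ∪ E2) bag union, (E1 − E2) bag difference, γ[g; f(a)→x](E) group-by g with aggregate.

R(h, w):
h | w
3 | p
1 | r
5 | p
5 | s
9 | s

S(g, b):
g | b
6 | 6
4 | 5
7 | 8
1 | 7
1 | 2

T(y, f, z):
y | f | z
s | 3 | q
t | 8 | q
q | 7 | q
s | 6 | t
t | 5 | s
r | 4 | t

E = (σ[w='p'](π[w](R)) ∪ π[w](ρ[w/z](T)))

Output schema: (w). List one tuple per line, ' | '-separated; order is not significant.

Per-node cardinality:
  R → 5
  π[w](R) → 5
  σ[w='p'](π[w](R)) → 2
  T → 6
  ρ[w/z](T) → 6
  π[w](ρ[w/z](T)) → 6
  (σ[w='p'](π[w](R)) ∪ π[w](ρ[w/z](T))) → 8

== RESULT ==
w
p
p
q
q
q
s
t
t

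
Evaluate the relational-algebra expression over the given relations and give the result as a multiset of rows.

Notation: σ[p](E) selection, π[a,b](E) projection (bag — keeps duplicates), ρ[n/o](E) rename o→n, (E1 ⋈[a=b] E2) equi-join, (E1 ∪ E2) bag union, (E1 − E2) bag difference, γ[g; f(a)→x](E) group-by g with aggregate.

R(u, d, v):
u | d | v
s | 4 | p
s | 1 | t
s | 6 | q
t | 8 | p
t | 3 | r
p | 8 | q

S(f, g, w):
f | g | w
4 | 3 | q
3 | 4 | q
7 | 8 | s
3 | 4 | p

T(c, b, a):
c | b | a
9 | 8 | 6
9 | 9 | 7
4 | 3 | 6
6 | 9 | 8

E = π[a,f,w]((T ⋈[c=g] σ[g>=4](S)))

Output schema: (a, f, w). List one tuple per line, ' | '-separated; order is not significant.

Subexpression sizes:
  T → 4
  S → 4
  σ[g>=4](S) → 3
  (T ⋈[c=g] σ[g>=4](S)) → 2
  π[a,f,w]((T ⋈[c=g] σ[g>=4](S))) → 2

== RESULT ==
a | f | w
6 | 3 | p
6 | 3 | q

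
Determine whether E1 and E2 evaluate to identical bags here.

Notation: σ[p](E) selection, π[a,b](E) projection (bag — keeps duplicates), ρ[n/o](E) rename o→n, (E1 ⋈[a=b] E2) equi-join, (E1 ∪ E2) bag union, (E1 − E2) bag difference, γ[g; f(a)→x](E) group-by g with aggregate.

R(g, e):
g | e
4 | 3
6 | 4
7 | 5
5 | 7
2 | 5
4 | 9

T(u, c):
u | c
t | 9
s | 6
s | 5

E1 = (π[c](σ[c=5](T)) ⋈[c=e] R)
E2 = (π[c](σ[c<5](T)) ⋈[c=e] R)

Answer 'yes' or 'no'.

E1 row counts bottom-up:
  T → 3
  σ[c=5](T) → 1
  π[c](σ[c=5](T)) → 1
  R → 6
  (π[c](σ[c=5](T)) ⋈[c=e] R) → 2
E2 row counts bottom-up:
  T → 3
  σ[c<5](T) → 0
  π[c](σ[c<5](T)) → 0
  R → 6
  (π[c](σ[c<5](T)) ⋈[c=e] R) → 0

E1 result:
c | g | e
5 | 2 | 5
5 | 7 | 5
E2 result:
c | g | e
(0 rows)
Witness: (5, 7, 5) appears 1× in E1 but 0× in E2.

no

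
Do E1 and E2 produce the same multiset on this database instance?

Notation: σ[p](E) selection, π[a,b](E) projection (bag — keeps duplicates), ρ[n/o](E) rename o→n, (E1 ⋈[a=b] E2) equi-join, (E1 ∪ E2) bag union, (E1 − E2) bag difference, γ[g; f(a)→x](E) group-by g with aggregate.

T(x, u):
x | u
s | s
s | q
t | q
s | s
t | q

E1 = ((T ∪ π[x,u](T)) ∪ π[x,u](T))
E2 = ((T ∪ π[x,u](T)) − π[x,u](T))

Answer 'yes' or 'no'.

E1 per-node cardinality:
  T → 5
  T → 5
  π[x,u](T) → 5
  (T ∪ π[x,u](T)) → 10
  T → 5
  π[x,u](T) → 5
  ((T ∪ π[x,u](T)) ∪ π[x,u](T)) → 15
E2 per-node cardinality:
  T → 5
  T → 5
  π[x,u](T) → 5
  (T ∪ π[x,u](T)) → 10
  T → 5
  π[x,u](T) → 5
  ((T ∪ π[x,u](T)) − π[x,u](T)) → 5

E1 result:
x | u
s | q
s | q
s | q
s | s
s | s
s | s
s | s
s | s
s | s
t | q
t | q
t | q
t | q
t | q
t | q
E2 result:
x | u
s | q
s | s
s | s
t | q
t | q
Witness: ('t', 'q') appears 6× in E1 but 2× in E2.

no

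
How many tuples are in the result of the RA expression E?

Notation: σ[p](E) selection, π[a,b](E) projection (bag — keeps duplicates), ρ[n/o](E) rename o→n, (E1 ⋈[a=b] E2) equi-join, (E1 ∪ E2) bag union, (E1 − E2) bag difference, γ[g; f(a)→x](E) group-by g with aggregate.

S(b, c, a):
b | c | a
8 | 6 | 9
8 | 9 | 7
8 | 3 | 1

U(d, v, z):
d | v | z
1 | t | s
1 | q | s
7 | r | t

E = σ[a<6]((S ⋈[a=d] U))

Stepwise |·|:
  S → 3
  U → 3
  (S ⋈[a=d] U) → 3
  σ[a<6]((S ⋈[a=d] U)) → 2

|E| = 2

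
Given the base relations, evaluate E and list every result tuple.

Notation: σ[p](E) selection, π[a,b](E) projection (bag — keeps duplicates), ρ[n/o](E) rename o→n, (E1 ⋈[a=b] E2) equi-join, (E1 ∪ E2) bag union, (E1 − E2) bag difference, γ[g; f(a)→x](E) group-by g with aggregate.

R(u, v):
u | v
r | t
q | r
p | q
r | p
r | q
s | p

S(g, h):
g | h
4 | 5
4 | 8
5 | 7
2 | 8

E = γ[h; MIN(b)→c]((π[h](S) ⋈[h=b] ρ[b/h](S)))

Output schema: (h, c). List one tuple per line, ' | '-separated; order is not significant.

Subexpression sizes:
  S → 4
  π[h](S) → 4
  S → 4
  ρ[b/h](S) → 4
  (π[h](S) ⋈[h=b] ρ[b/h](S)) → 6
  γ[h; MIN(b)→c]((π[h](S) ⋈[h=b] ρ[b/h](S))) → 3

== RESULT ==
h | c
5 | 5
7 | 7
8 | 8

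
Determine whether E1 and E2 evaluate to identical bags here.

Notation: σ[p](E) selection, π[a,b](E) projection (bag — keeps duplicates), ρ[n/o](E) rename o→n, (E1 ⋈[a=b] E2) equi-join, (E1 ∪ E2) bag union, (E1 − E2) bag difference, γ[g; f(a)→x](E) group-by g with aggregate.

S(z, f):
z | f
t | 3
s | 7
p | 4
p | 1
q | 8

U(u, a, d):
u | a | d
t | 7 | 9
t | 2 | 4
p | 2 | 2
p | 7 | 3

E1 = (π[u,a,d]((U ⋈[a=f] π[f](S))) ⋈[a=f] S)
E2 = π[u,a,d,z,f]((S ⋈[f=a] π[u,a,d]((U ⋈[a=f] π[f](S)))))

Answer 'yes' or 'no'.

E1 subexpression sizes:
  U → 4
  S → 5
  π[f](S) → 5
  (U ⋈[a=f] π[f](S)) → 2
  π[u,a,d]((U ⋈[a=f] π[f](S))) → 2
  S → 5
  (π[u,a,d]((U ⋈[a=f] π[f](S))) ⋈[a=f] S) → 2
E2 subexpression sizes:
  S → 5
  U → 4
  S → 5
  π[f](S) → 5
  (U ⋈[a=f] π[f](S)) → 2
  π[u,a,d]((U ⋈[a=f] π[f](S))) → 2
  (S ⋈[f=a] π[u,a,d]((U ⋈[a=f] π[f](S)))) → 2
  π[u,a,d,z,f]((S ⋈[f=a] π[u,a,d]((U ⋈[a=f] π[f](S))))) → 2

E1 and E2 produce the same multiset:
u | a | d | z | f
p | 7 | 3 | s | 7
t | 7 | 9 | s | 7

yes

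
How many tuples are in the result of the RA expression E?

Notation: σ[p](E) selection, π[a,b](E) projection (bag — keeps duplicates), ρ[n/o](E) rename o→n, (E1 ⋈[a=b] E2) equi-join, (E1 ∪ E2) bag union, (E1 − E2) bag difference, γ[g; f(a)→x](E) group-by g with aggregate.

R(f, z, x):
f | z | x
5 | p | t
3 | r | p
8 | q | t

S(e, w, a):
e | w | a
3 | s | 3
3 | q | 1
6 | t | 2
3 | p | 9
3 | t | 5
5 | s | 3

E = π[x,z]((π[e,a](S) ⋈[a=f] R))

Row counts bottom-up:
  S → 6
  π[e,a](S) → 6
  R → 3
  (π[e,a](S) ⋈[a=f] R) → 3
  π[x,z]((π[e,a](S) ⋈[a=f] R)) → 3

|E| = 3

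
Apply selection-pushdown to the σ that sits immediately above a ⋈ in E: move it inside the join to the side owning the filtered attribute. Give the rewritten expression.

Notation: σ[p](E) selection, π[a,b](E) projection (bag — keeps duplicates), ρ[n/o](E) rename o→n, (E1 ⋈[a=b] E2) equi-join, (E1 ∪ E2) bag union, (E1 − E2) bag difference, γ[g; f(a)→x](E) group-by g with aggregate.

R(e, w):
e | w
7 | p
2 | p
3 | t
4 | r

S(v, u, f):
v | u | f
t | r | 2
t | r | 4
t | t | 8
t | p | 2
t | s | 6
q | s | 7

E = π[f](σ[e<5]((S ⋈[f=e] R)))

σ filters on e, owned by the right side.
E' = π[f]((S ⋈[f=e] σ[e<5](R)))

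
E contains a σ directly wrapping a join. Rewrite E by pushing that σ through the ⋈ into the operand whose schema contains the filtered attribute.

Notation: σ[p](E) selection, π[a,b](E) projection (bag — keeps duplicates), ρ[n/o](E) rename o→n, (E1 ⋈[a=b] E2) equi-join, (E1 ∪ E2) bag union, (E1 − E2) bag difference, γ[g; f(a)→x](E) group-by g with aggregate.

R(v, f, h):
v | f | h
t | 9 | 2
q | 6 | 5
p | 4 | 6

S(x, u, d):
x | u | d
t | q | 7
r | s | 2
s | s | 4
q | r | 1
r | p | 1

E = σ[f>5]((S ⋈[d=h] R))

σ filters on f, owned by the right side.
E' = (S ⋈[d=h] σ[f>5](R))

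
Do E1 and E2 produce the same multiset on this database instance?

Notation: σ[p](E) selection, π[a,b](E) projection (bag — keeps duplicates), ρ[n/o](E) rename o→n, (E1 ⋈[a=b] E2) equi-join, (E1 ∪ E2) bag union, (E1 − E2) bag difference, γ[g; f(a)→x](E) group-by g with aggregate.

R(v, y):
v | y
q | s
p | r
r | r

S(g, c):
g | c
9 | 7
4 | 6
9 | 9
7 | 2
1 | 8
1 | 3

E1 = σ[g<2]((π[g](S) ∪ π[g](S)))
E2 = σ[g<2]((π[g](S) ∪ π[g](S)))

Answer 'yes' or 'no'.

E1 subexpression sizes:
  S → 6
  π[g](S) → 6
  S → 6
  π[g](S) → 6
  (π[g](S) ∪ π[g](S)) → 12
  σ[g<2]((π[g](S) ∪ π[g](S))) → 4
E2 subexpression sizes:
  S → 6
  π[g](S) → 6
  S → 6
  π[g](S) → 6
  (π[g](S) ∪ π[g](S)) → 12
  σ[g<2]((π[g](S) ∪ π[g](S))) → 4

E1 and E2 produce the same multiset:
g
1
1
1
1

yes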